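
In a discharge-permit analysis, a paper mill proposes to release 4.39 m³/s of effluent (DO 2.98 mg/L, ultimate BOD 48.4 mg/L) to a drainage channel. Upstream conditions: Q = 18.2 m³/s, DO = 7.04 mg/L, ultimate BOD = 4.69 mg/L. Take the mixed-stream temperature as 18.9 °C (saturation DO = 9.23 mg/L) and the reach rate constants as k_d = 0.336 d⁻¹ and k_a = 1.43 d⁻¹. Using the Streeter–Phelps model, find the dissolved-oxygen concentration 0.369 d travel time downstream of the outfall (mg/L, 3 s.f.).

DO ≈ 6.28 mg/L

Mixed DO = (18.2×7.04 + 4.39×2.98)/(18.2+4.39) = 141.2/22.59 = 6.251 mg/L.
Mixed L₀ = (18.2×4.69 + 4.39×48.4)/(22.59) = 297.8/22.59 = 13.18 mg/L.
Initial deficit D₀ = C_s − DO₀ = 9.23 − 6.251 = 2.979 mg/L.
D(0.369) = [0.336×13.18/(1.43−0.336)](e^(−0.336×0.369) − e^(−1.43×0.369)) + 2.979 e^(−1.43×0.369)
= 4.049 × (0.8834 − 0.5900) + 2.979 × 0.5900 = 2.946 mg/L.
DO = 9.23 − 2.946 = 6.284 mg/L.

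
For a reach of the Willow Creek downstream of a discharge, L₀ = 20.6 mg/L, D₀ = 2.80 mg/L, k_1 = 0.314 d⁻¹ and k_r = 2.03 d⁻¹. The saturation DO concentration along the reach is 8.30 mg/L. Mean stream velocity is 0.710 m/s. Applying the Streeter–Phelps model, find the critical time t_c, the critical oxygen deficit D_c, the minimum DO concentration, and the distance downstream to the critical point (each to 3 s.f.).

t_c = [1/(k_r−k_1)] ln[(k_r/k_1)(1 − D₀(k_r−k_1)/(k_1 L₀))]
= [1/(2.03−0.314)] ln[(2.03/0.314)(1 − 2.80×1.716/(0.314×20.6))]
= (1/1.716) ln[6.465 × 0.2572] = 0.5828 × ln(1.663) = 0.5828 × 0.5085 = 0.2963 d.
L(t_c) = L₀ e^(−k_1 t_c) = 20.6 × 0.9112 = 18.77 mg/L, and at the critical point k_r D_c = k_1 L, so D_c = (0.314/2.03) × 18.77 = 2.903 mg/L.
Minimum DO = C_s − D_c = 8.30 − 2.903 = 5.397 mg/L.
x_c = v t_c = 0.710 m/s × 0.2963 d × 86400 s/d = 18180 m ≈ 18.2 km.

t_c ≈ 0.296 d; D_c ≈ 2.90 mg/L; min DO ≈ 5.40 mg/L; x_c ≈ 18.2 km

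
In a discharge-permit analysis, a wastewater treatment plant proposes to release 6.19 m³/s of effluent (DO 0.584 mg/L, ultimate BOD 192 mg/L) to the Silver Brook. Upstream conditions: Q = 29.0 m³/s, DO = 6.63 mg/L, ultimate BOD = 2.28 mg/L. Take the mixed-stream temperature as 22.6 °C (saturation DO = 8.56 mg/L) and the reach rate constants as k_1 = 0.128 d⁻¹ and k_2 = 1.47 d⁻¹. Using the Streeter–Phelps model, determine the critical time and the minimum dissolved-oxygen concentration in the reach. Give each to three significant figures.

Mixed DO = (29.0×6.63 + 6.19×0.584)/(29.0+6.19) = 195.9/35.19 = 5.566 mg/L.
Mixed L₀ = (29.0×2.28 + 6.19×192)/(35.19) = 1255/35.19 = 35.65 mg/L.
Initial deficit D₀ = C_s − DO₀ = 8.56 − 5.566 = 2.994 mg/L.
t_c = (1/1.342) ln[(1.47/0.128)(1 − 2.994×1.342/(0.128×35.65))] = 0.7452 × ln(1.375) = 0.2371 d.
D_c = (0.128/1.47) × 35.65 × e^(−0.128×0.2371) = 0.08707 × 35.65 × 0.9701 = 3.012 mg/L.
Minimum DO = 8.56 − 3.012 = 5.548 mg/L.

t_c ≈ 0.237 d; minimum DO ≈ 5.55 mg/L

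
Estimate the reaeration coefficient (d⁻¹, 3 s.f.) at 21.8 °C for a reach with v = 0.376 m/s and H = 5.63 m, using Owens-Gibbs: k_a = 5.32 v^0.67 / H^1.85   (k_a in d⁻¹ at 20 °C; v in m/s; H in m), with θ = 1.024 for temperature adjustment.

k_a(20) = 5.32 × 0.376^0.67 / 5.63^1.85 = 5.32 × 0.5192 / 24.46 = 0.1129 d⁻¹.
k_a(21.8) = 0.1129 × 1.024^(21.8−20) = 0.1129 × 1.044 = 0.1179 d⁻¹.

k_a ≈ 0.118 d⁻¹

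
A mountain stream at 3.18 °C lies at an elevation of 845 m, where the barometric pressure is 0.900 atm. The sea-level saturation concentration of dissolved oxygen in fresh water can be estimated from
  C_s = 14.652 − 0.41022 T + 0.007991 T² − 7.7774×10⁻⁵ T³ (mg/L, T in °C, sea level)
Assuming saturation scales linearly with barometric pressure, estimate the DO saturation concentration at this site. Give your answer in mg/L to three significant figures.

C_s ≈ 12.1 mg/L

At sea level: C_s = 14.652 − 0.41022×3.18 + 0.007991×3.18² − 7.7774×10⁻⁵×3.18³ = 13.43 mg/L.
Pressure correction: C_s' = 13.43 × 0.900 = 12.08 mg/L.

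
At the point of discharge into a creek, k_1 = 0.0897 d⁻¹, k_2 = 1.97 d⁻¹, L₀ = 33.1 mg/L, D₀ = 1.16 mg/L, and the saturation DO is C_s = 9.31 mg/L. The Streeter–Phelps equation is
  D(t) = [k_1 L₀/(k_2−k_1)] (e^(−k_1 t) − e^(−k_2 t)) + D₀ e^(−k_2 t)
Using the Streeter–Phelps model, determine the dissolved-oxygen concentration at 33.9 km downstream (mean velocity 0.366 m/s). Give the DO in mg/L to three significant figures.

Travel time t = x/v = 33.9 km / (0.366 m/s) = 33900 m / 0.366 m/s = 92620 s = 1.072 d.
k_1 L₀/(k_2−k_1) = 0.0897×33.1/(1.97−0.0897) = 2.969/1.880 = 1.579 mg/L.
e^(−k_1 t) = e^(−0.0897×1.072) = 0.9083; e^(−k_2 t) = e^(−1.97×1.072) = 0.1210.
D = 1.579 × (0.9083 − 0.1210) + 1.16 × 0.1210 = 1.243 + 0.1404 = 1.384 mg/L.
DO = C_s − D = 9.31 − 1.384 = 7.926 mg/L.

DO ≈ 7.93 mg/L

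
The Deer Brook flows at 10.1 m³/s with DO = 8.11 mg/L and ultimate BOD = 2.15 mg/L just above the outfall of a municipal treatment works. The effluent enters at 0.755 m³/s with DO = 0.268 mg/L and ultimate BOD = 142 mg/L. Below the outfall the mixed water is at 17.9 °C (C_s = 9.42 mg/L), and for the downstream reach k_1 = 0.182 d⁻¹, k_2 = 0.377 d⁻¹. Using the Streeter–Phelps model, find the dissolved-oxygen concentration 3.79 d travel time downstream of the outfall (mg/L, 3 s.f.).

Mixed DO = (10.1×8.11 + 0.755×0.268)/(10.1+0.755) = 82.11/10.86 = 7.565 mg/L.
Mixed L₀ = (10.1×2.15 + 0.755×142)/(10.86) = 128.9/10.86 = 11.88 mg/L.
Initial deficit D₀ = C_s − DO₀ = 9.42 − 7.565 = 1.855 mg/L.
D(3.79) = [0.182×11.88/(0.377−0.182)](e^(−0.182×3.79) − e^(−0.377×3.79)) + 1.855 e^(−0.377×3.79)
= 11.09 × (0.5017 − 0.2396) + 1.855 × 0.2396 = 3.350 mg/L.
DO = 9.42 − 3.350 = 6.070 mg/L.

DO ≈ 6.07 mg/L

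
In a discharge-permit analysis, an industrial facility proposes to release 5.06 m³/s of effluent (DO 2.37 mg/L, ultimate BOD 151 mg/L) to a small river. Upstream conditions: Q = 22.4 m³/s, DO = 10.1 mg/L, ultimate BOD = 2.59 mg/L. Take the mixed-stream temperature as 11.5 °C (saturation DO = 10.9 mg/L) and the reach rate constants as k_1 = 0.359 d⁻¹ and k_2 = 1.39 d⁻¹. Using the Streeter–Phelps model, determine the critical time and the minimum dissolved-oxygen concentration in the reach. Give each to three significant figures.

Mixed DO = (22.4×10.1 + 5.06×2.37)/(22.4+5.06) = 238.2/27.46 = 8.676 mg/L.
Mixed L₀ = (22.4×2.59 + 5.06×151)/(27.46) = 822.1/27.46 = 29.94 mg/L.
Initial deficit D₀ = C_s − DO₀ = 10.9 − 8.676 = 2.224 mg/L.
t_c = (1/1.031) ln[(1.39/0.359)(1 − 2.224×1.031/(0.359×29.94))] = 0.9699 × ln(3.046) = 1.080 d.
D_c = (0.359/1.39) × 29.94 × e^(−0.359×1.080) = 0.2583 × 29.94 × 0.6785 = 5.247 mg/L.
Minimum DO = 10.9 − 5.247 = 5.653 mg/L.

t_c ≈ 1.08 d; minimum DO ≈ 5.65 mg/L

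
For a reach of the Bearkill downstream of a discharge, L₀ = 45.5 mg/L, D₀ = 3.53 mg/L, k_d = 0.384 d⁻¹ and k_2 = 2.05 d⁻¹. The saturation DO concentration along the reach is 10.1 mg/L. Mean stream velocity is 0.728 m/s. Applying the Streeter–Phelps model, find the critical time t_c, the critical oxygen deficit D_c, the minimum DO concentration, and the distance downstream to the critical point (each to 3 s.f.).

With k_2/k_d = 5.339 and 1 − D₀(k_2−k_d)/(k_d L₀) = 0.6634,
t_c = ln(5.339 × 0.6634) / (2.05 − 0.384) = ln(3.542) / 1.666 = 1.265/1.666 = 0.7591 d.
D_c = (k_d/k_2) L₀ e^(−k_d t_c) = (0.384/2.05) × 45.5 × e^(−0.384×0.7591) = 0.1873 × 45.5 × 0.7472 = 6.368 mg/L.
Minimum DO = C_s − D_c = 10.1 − 6.368 = 3.732 mg/L.
x_c = v t_c = 0.728 m/s × 0.7591 d × 86400 s/d = 47740 m ≈ 47.7 km.

t_c ≈ 0.759 d; D_c ≈ 6.37 mg/L; min DO ≈ 3.73 mg/L; x_c ≈ 47.7 km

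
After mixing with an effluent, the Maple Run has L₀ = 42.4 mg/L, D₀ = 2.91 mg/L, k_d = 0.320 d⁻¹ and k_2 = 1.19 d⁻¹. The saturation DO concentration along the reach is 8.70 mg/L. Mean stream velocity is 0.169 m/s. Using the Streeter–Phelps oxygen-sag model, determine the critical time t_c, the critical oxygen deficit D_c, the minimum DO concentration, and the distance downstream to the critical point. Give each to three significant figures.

t_c ≈ 1.27 d; D_c ≈ 7.59 mg/L; min DO ≈ 1.11 mg/L; x_c ≈ 18.6 km

With k_2/k_d = 3.719 and 1 − D₀(k_2−k_d)/(k_d L₀) = 0.8134,
t_c = ln(3.719 × 0.8134) / (1.19 − 0.320) = ln(3.025) / 0.8700 = 1.107/0.8700 = 1.272 d.
D_c = (k_d/k_2) L₀ e^(−k_d t_c) = (0.320/1.19) × 42.4 × e^(−0.320×1.272) = 0.2689 × 42.4 × 0.6656 = 7.589 mg/L.
Minimum DO = C_s − D_c = 8.70 − 7.589 = 1.111 mg/L.
x_c = v t_c = 0.169 m/s × 1.272 d × 86400 s/d = 18580 m ≈ 18.6 km.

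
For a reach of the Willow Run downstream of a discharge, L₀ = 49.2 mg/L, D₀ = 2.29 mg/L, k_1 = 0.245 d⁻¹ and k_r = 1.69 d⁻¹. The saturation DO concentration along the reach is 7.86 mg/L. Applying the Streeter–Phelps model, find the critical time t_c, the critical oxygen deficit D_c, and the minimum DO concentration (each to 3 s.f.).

t_c ≈ 1.11 d; D_c ≈ 5.43 mg/L; min DO ≈ 2.43 mg/L

At the critical point dD/dt = 0, so k_1 L₀ e^(−k_1 t) = k_r D. Substituting D(t) from the Streeter–Phelps equation and solving for t gives
t_c = ln[(k_r/k_1)(1 − D₀(k_r−k_1)/(k_1 L₀))] / (k_r−k_1).
Here k_r−k_1 = 1.445 d⁻¹ and 1 − D₀(k_r−k_1)/(k_1 L₀) = 1 − 2.29×1.445/(0.245×49.2) = 0.7255, so
t_c = ln(6.898 × 0.7255) / 1.445 = 1.610 / 1.445 = 1.114 d.
L(t_c) = L₀ e^(−k_1 t_c) = 49.2 × 0.7611 = 37.44 mg/L, and at the critical point k_r D_c = k_1 L, so D_c = (0.245/1.69) × 37.44 = 5.428 mg/L.
Minimum DO = C_s − D_c = 7.86 − 5.428 = 2.432 mg/L.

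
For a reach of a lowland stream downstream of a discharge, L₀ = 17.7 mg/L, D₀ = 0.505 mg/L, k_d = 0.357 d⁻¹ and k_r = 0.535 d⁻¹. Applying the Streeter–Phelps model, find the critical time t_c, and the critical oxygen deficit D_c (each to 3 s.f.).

At the critical point dD/dt = 0, so k_d L₀ e^(−k_d t) = k_r D. Substituting D(t) from the Streeter–Phelps equation and solving for t gives
t_c = ln[(k_r/k_d)(1 − D₀(k_r−k_d)/(k_d L₀))] / (k_r−k_d).
Here k_r−k_d = 0.1780 d⁻¹ and 1 − D₀(k_r−k_d)/(k_d L₀) = 1 − 0.505×0.1780/(0.357×17.7) = 0.9858, so
t_c = ln(1.499 × 0.9858) / 0.1780 = 0.3902 / 0.1780 = 2.192 d.
L(t_c) = L₀ e^(−k_d t_c) = 17.7 × 0.4572 = 8.093 mg/L, and at the critical point k_r D_c = k_d L, so D_c = (0.357/0.535) × 8.093 = 5.400 mg/L.

t_c ≈ 2.19 d; D_c ≈ 5.40 mg/L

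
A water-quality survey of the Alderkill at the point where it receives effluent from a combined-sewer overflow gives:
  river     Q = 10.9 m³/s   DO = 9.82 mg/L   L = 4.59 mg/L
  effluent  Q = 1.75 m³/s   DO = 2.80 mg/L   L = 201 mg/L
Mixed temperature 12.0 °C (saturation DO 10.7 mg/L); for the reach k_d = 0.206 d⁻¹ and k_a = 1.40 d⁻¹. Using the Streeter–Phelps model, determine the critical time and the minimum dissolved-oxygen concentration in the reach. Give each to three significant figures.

t_c ≈ 1.26 d; minimum DO ≈ 7.09 mg/L

Mixed DO = (10.9×9.82 + 1.75×2.80)/(10.9+1.75) = 111.9/12.65 = 8.849 mg/L.
Mixed L₀ = (10.9×4.59 + 1.75×201)/(12.65) = 401.8/12.65 = 31.76 mg/L.
Initial deficit D₀ = C_s − DO₀ = 10.7 − 8.849 = 1.851 mg/L.
t_c = (1/1.194) ln[(1.40/0.206)(1 − 1.851×1.194/(0.206×31.76))] = 0.8375 × ln(4.500) = 1.260 d.
D_c = (0.206/1.40) × 31.76 × e^(−0.206×1.260) = 0.1471 × 31.76 × 0.7714 = 3.605 mg/L.
Minimum DO = 10.7 − 3.605 = 7.095 mg/L.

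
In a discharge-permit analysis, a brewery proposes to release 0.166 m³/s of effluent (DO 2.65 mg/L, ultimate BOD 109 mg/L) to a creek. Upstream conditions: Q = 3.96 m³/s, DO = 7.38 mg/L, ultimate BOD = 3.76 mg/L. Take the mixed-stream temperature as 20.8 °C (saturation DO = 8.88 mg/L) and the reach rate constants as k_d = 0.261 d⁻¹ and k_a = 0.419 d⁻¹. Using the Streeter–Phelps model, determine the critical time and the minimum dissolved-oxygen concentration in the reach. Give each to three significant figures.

t_c ≈ 2.13 d; minimum DO ≈ 6.02 mg/L

Mixed DO = (3.96×7.38 + 0.166×2.65)/(3.96+0.166) = 29.66/4.126 = 7.190 mg/L.
Mixed L₀ = (3.96×3.76 + 0.166×109)/(4.126) = 32.98/4.126 = 7.994 mg/L.
Initial deficit D₀ = C_s − DO₀ = 8.88 − 7.190 = 1.690 mg/L.
t_c = (1/0.1580) ln[(0.419/0.261)(1 − 1.690×0.1580/(0.261×7.994))] = 6.329 × ln(1.400) = 2.129 d.
D_c = (0.261/0.419) × 7.994 × e^(−0.261×2.129) = 0.6229 × 7.994 × 0.5737 = 2.857 mg/L.
Minimum DO = 8.88 − 2.857 = 6.023 mg/L.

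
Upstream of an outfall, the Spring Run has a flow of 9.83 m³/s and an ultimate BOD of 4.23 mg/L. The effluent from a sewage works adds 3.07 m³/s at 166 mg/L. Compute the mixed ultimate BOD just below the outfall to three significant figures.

Flow-weighted mixing: C = (Q_r C_r + Q_w C_w)/(Q_r + Q_w)
= (9.83×4.23 + 3.07×166)/(9.83 + 3.07) = 551.2/12.90 = 42.73 mg/L.

42.7 mg/L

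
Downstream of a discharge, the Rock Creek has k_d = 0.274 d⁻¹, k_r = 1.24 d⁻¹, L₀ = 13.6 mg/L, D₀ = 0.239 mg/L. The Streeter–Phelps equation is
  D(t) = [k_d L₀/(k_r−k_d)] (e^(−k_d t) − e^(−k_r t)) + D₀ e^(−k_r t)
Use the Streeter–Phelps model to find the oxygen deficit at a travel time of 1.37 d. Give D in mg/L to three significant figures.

k_d L₀/(k_r−k_d) = 0.274×13.6/(1.24−0.274) = 3.726/0.9660 = 3.858 mg/L.
e^(−k_d t) = e^(−0.274×1.370) = 0.6870; e^(−k_r t) = e^(−1.24×1.370) = 0.1829.
D = 3.858 × (0.6870 − 0.1829) + 0.239 × 0.1829 = 1.945 + 0.04371 = 1.988 mg/L.

D ≈ 1.99 mg/L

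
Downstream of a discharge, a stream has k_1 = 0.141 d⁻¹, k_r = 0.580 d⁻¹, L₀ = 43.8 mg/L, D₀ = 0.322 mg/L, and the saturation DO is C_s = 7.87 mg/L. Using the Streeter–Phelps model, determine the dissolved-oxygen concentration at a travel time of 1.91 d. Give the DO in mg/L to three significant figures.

DO ≈ 1.66 mg/L

k_1 L₀/(k_r−k_1) = 0.141×43.8/(0.580−0.141) = 6.176/0.4390 = 14.07 mg/L.
e^(−k_1 t) = e^(−0.141×1.910) = 0.7639; e^(−k_r t) = e^(−0.580×1.910) = 0.3303.
D = 14.07 × (0.7639 − 0.3303) + 0.322 × 0.3303 = 6.100 + 0.1064 = 6.206 mg/L.
DO = C_s − D = 7.87 − 6.206 = 1.664 mg/L.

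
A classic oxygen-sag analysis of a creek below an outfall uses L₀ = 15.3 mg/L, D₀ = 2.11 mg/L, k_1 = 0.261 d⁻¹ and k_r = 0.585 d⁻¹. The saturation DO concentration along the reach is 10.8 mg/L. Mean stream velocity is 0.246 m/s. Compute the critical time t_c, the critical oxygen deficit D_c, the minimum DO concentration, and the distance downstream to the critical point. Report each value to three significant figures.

t_c ≈ 1.91 d; D_c ≈ 4.14 mg/L; min DO ≈ 6.66 mg/L; x_c ≈ 40.6 km

At the critical point dD/dt = 0, so k_1 L₀ e^(−k_1 t) = k_r D. Substituting D(t) from the Streeter–Phelps equation and solving for t gives
t_c = ln[(k_r/k_1)(1 − D₀(k_r−k_1)/(k_1 L₀))] / (k_r−k_1).
Here k_r−k_1 = 0.3240 d⁻¹ and 1 − D₀(k_r−k_1)/(k_1 L₀) = 1 − 2.11×0.3240/(0.261×15.3) = 0.8288, so
t_c = ln(2.241 × 0.8288) / 0.3240 = 0.6193 / 0.3240 = 1.911 d.
L(t_c) = L₀ e^(−k_1 t_c) = 15.3 × 0.6072 = 9.290 mg/L, and at the critical point k_r D_c = k_1 L, so D_c = (0.261/0.585) × 9.290 = 4.145 mg/L.
Minimum DO = C_s − D_c = 10.8 − 4.145 = 6.655 mg/L.
x_c = v t_c = 0.246 m/s × 1.911 d × 86400 s/d = 40630 m ≈ 40.6 km.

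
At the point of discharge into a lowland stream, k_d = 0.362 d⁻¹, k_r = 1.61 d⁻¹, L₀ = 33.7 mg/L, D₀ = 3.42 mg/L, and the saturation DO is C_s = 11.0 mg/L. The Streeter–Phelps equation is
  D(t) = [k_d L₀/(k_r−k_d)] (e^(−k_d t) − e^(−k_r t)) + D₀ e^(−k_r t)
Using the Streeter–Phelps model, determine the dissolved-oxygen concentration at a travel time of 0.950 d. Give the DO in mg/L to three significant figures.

DO ≈ 5.45 mg/L

k_d L₀/(k_r−k_d) = 0.362×33.7/(1.61−0.362) = 12.20/1.248 = 9.775 mg/L.
e^(−k_d t) = e^(−0.362×0.9500) = 0.7090; e^(−k_r t) = e^(−1.61×0.9500) = 0.2166.
D = 9.775 × (0.7090 − 0.2166) + 3.42 × 0.2166 = 4.813 + 0.7409 = 5.554 mg/L.
DO = C_s − D = 11.0 − 5.554 = 5.446 mg/L.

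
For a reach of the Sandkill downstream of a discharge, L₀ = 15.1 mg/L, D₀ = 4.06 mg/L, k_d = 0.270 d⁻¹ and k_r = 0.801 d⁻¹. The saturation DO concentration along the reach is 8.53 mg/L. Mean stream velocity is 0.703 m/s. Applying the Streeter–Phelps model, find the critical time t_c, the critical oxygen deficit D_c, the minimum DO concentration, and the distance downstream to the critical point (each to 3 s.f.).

At the critical point dD/dt = 0, so k_d L₀ e^(−k_d t) = k_r D. Substituting D(t) from the Streeter–Phelps equation and solving for t gives
t_c = ln[(k_r/k_d)(1 − D₀(k_r−k_d)/(k_d L₀))] / (k_r−k_d).
Here k_r−k_d = 0.5310 d⁻¹ and 1 − D₀(k_r−k_d)/(k_d L₀) = 1 − 4.06×0.5310/(0.270×15.1) = 0.4712, so
t_c = ln(2.967 × 0.4712) / 0.5310 = 0.3350 / 0.5310 = 0.6309 d.
D_c = (k_d/k_r) L₀ e^(−k_d t_c) = (0.270/0.801) × 15.1 × e^(−0.270×0.6309) = 0.3371 × 15.1 × 0.8434 = 4.293 mg/L.
Minimum DO = C_s − D_c = 8.53 − 4.293 = 4.237 mg/L.
x_c = v t_c = 0.703 m/s × 0.6309 d × 86400 s/d = 38320 m ≈ 38.3 km.

t_c ≈ 0.631 d; D_c ≈ 4.29 mg/L; min DO ≈ 4.24 mg/L; x_c ≈ 38.3 km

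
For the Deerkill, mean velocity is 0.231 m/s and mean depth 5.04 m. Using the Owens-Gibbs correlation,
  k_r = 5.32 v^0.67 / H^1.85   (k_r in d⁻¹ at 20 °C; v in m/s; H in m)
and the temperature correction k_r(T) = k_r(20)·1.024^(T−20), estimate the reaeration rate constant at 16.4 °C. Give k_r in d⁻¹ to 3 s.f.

k_r ≈ 0.0918 d⁻¹

k_r(20) = 5.32 × 0.231^0.67 / 5.04^1.85 = 5.32 × 0.3746 / 19.93 = 0.1000 d⁻¹.
k_r(16.4) = 0.1000 × 1.024^(16.4−20) = 0.1000 × 0.9182 = 0.09182 d⁻¹.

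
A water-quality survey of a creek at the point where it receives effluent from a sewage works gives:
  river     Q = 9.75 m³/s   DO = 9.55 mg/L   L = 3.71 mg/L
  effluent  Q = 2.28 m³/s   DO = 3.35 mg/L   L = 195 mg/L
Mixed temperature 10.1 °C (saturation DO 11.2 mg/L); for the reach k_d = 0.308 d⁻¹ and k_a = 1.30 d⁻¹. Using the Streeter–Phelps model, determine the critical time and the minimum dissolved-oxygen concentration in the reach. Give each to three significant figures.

Mixed DO = (9.75×9.55 + 2.28×3.35)/(9.75+2.28) = 100.8/12.03 = 8.375 mg/L.
Mixed L₀ = (9.75×3.71 + 2.28×195)/(12.03) = 480.8/12.03 = 39.96 mg/L.
Initial deficit D₀ = C_s − DO₀ = 11.2 − 8.375 = 2.825 mg/L.
t_c = (1/0.9920) ln[(1.30/0.308)(1 − 2.825×0.9920/(0.308×39.96))] = 1.008 × ln(3.260) = 1.191 d.
D_c = (0.308/1.30) × 39.96 × e^(−0.308×1.191) = 0.2369 × 39.96 × 0.6929 = 6.561 mg/L.
Minimum DO = 11.2 − 6.561 = 4.639 mg/L.

t_c ≈ 1.19 d; minimum DO ≈ 4.64 mg/L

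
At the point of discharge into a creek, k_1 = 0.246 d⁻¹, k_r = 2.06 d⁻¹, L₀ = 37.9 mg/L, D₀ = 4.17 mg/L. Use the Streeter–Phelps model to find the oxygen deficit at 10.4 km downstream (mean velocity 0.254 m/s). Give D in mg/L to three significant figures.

Travel time t = x/v = 10.4 km / (0.254 m/s) = 10400 m / 0.254 m/s = 40940 s = 0.4739 d.
k_1 L₀/(k_r−k_1) = 0.246×37.9/(2.06−0.246) = 9.323/1.814 = 5.140 mg/L.
e^(−k_1 t) = e^(−0.246×0.4739) = 0.8900; e^(−k_r t) = e^(−2.06×0.4739) = 0.3767.
D = 5.140 × (0.8900 − 0.3767) + 4.17 × 0.3767 = 2.638 + 1.571 = 4.209 mg/L.

D ≈ 4.21 mg/L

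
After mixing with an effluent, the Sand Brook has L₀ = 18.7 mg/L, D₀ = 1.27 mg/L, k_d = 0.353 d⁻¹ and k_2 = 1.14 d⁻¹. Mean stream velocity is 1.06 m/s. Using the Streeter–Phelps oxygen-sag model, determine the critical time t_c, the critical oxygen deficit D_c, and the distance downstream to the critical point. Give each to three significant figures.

t_c = [1/(k_2−k_d)] ln[(k_2/k_d)(1 − D₀(k_2−k_d)/(k_d L₀))]
= [1/(1.14−0.353)] ln[(1.14/0.353)(1 − 1.27×0.7870/(0.353×18.7))]
= (1/0.7870) ln[3.229 × 0.8486] = 1.271 × ln(2.740) = 1.271 × 1.008 = 1.281 d.
L(t_c) = L₀ e^(−k_d t_c) = 18.7 × 0.6362 = 11.90 mg/L, and at the critical point k_2 D_c = k_d L, so D_c = (0.353/1.14) × 11.90 = 3.684 mg/L.
x_c = v t_c = 1.06 m/s × 1.281 d × 86400 s/d = 117300 m ≈ 117 km.

t_c ≈ 1.28 d; D_c ≈ 3.68 mg/L; x_c ≈ 117 km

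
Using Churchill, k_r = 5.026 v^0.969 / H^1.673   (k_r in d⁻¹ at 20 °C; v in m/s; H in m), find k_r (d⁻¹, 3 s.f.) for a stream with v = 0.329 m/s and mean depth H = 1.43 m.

k_r ≈ 0.941 d⁻¹

k_r = 5.026 × 0.329^0.969 / 1.43^1.673 = 5.026 × 0.3405 / 1.819 = 0.9408 d⁻¹.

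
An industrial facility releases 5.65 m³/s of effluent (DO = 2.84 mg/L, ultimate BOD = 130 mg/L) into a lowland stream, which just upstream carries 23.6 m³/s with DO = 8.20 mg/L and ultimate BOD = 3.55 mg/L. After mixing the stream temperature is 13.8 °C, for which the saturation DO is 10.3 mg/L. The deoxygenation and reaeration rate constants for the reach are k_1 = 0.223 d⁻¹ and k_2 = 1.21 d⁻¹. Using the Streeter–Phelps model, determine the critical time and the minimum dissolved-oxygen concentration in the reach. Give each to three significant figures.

t_c ≈ 1.02 d; minimum DO ≈ 6.19 mg/L

Mixed DO = (23.6×8.20 + 5.65×2.84)/(23.6+5.65) = 209.6/29.25 = 7.165 mg/L.
Mixed L₀ = (23.6×3.55 + 5.65×130)/(29.25) = 818.3/29.25 = 27.98 mg/L.
Initial deficit D₀ = C_s − DO₀ = 10.3 − 7.165 = 3.135 mg/L.
t_c = (1/0.9870) ln[(1.21/0.223)(1 − 3.135×0.9870/(0.223×27.98))] = 1.013 × ln(2.734) = 1.019 d.
D_c = (0.223/1.21) × 27.98 × e^(−0.223×1.019) = 0.1843 × 27.98 × 0.7967 = 4.108 mg/L.
Minimum DO = 10.3 − 4.108 = 6.192 mg/L.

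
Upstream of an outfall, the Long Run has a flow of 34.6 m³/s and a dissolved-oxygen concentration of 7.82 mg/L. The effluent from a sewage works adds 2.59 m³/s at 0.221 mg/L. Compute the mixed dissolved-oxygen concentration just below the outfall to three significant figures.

Flow-weighted mixing: C = (Q_r C_r + Q_w C_w)/(Q_r + Q_w)
= (34.6×7.82 + 2.59×0.221)/(34.6 + 2.59) = 271.1/37.19 = 7.291 mg/L.

7.29 mg/L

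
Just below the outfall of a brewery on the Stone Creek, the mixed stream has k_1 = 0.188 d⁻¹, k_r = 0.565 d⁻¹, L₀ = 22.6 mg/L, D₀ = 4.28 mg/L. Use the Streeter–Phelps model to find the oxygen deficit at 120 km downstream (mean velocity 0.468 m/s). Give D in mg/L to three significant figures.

Travel time t = x/v = 120 km / (0.468 m/s) = 120000 m / 0.468 m/s = 256400 s = 2.968 d.
k_1 L₀/(k_r−k_1) = 0.188×22.6/(0.565−0.188) = 4.249/0.3770 = 11.27 mg/L.
e^(−k_1 t) = e^(−0.188×2.968) = 0.5724; e^(−k_r t) = e^(−0.565×2.968) = 0.1870.
D = 11.27 × (0.5724 − 0.1870) + 4.28 × 0.1870 = 4.344 + 0.8003 = 5.144 mg/L.

D ≈ 5.14 mg/L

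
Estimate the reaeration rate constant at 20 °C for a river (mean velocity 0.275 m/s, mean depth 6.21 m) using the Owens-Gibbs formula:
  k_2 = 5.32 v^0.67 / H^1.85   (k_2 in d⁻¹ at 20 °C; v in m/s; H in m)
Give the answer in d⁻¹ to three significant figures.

k_2 = 5.32 × 0.275^0.67 / 6.21^1.85 = 5.32 × 0.4211 / 29.32 = 0.07639 d⁻¹.

k_2 ≈ 0.0764 d⁻¹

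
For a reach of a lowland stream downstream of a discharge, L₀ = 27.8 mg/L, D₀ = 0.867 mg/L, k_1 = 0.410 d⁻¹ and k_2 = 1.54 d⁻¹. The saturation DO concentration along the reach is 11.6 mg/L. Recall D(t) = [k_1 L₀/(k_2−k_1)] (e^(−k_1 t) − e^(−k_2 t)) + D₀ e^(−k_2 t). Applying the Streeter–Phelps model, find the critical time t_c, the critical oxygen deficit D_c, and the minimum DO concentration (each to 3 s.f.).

t_c ≈ 1.09 d; D_c ≈ 4.73 mg/L; min DO ≈ 6.87 mg/L

t_c = [1/(k_2−k_1)] ln[(k_2/k_1)(1 − D₀(k_2−k_1)/(k_1 L₀))]
= [1/(1.54−0.410)] ln[(1.54/0.410)(1 − 0.867×1.130/(0.410×27.8))]
= (1/1.130) ln[3.756 × 0.9140] = 0.8850 × ln(3.433) = 0.8850 × 1.234 = 1.092 d.
L(t_c) = L₀ e^(−k_1 t_c) = 27.8 × 0.6392 = 17.77 mg/L, and at the critical point k_2 D_c = k_1 L, so D_c = (0.410/1.54) × 17.77 = 4.731 mg/L.
Minimum DO = C_s − D_c = 11.6 − 4.731 = 6.869 mg/L.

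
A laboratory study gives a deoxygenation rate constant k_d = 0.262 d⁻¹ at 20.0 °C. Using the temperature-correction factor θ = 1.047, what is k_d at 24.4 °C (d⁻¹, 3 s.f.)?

k_d(T₂) = k_d(T₁) · θ^(T₂−T₁) = 0.262 × 1.047^(24.4−20.0)
= 0.262 × 1.047^4.40 = 0.262 × 1.224 = 0.3207 d⁻¹.

k_d ≈ 0.321 d⁻¹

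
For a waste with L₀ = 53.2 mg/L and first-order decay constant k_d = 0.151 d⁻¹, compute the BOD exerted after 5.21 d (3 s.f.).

y_t = L₀(1 − e^(−k_d t)) = 53.2 × (1 − e^(−0.151×5.21))
= 53.2 × (1 − 0.4553) = 53.2 × 0.5447 = 28.98 mg/L.

y ≈ 29.0 mg/L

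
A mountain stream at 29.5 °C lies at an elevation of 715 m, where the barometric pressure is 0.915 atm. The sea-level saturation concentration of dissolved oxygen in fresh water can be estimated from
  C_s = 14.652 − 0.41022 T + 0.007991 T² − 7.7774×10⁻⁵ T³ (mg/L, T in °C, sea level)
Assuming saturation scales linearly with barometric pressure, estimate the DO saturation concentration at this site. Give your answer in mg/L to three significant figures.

At sea level: C_s = 14.652 − 0.41022×29.5 + 0.007991×29.5² − 7.7774×10⁻⁵×29.5³ = 7.508 mg/L.
Pressure correction: C_s' = 7.508 × 0.915 = 6.870 mg/L.

C_s ≈ 6.87 mg/L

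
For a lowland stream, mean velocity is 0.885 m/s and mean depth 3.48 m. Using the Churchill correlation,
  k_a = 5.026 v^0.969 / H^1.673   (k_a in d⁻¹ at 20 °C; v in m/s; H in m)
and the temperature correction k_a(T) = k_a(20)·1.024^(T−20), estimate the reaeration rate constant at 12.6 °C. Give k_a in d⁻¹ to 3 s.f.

k_a ≈ 0.465 d⁻¹

k_a(20) = 5.026 × 0.885^0.969 / 3.48^1.673 = 5.026 × 0.8884 / 8.055 = 0.5543 d⁻¹.
k_a(12.6) = 0.5543 × 1.024^(12.6−20) = 0.5543 × 0.8390 = 0.4651 d⁻¹.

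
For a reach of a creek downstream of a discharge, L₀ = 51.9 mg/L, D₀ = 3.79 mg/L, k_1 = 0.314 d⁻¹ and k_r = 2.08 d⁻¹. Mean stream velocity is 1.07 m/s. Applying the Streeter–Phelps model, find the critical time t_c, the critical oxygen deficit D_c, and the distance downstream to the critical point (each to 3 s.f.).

With k_r/k_1 = 6.624 and 1 − D₀(k_r−k_1)/(k_1 L₀) = 0.5893,
t_c = ln(6.624 × 0.5893) / (2.08 − 0.314) = ln(3.904) / 1.766 = 1.362/1.766 = 0.7712 d.
D_c = (k_1/k_r) L₀ e^(−k_1 t_c) = (0.314/2.08) × 51.9 × e^(−0.314×0.7712) = 0.1510 × 51.9 × 0.7849 = 6.150 mg/L.
x_c = v t_c = 1.07 m/s × 0.7712 d × 86400 s/d = 71290 m ≈ 71.3 km.

t_c ≈ 0.771 d; D_c ≈ 6.15 mg/L; x_c ≈ 71.3 km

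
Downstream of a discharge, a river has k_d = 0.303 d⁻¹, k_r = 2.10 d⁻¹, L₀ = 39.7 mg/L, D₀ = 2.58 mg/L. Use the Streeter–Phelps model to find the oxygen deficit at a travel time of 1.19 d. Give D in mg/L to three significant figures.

k_d L₀/(k_r−k_d) = 0.303×39.7/(2.10−0.303) = 12.03/1.797 = 6.694 mg/L.
e^(−k_d t) = e^(−0.303×1.190) = 0.6973; e^(−k_r t) = e^(−2.10×1.190) = 0.08217.
D = 6.694 × (0.6973 − 0.08217) + 2.58 × 0.08217 = 4.118 + 0.2120 = 4.330 mg/L.

D ≈ 4.33 mg/L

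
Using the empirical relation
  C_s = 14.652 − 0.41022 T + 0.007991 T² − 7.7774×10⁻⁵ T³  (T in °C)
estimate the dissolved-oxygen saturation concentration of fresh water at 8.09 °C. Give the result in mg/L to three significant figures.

C_s ≈ 11.8 mg/L

C_s = 14.652 − 0.41022×8.09 + 0.007991×8.09² − 7.7774×10⁻⁵×8.09³ = 11.82 mg/L.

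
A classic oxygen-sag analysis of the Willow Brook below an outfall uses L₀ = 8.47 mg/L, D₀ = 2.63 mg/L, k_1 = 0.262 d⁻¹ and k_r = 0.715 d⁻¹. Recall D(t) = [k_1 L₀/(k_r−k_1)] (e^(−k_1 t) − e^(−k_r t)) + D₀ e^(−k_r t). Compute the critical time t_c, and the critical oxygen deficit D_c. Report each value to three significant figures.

t_c ≈ 0.517 d; D_c ≈ 2.71 mg/L

With k_r/k_1 = 2.729 and 1 − D₀(k_r−k_1)/(k_1 L₀) = 0.4631,
t_c = ln(2.729 × 0.4631) / (0.715 − 0.262) = ln(1.264) / 0.4530 = 0.2342/0.4530 = 0.5170 d.
D_c = (k_1/k_r) L₀ e^(−k_1 t_c) = (0.262/0.715) × 8.47 × e^(−0.262×0.5170) = 0.3664 × 8.47 × 0.8733 = 2.711 mg/L.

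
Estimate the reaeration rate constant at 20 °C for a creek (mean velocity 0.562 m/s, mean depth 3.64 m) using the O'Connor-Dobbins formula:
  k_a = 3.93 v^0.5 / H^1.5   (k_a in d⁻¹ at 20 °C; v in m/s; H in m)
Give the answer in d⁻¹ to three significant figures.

k_a = 3.93 × 0.562^0.5 / 3.64^1.5 = 3.93 × 0.7497 / 6.945 = 0.4242 d⁻¹.

k_a ≈ 0.424 d⁻¹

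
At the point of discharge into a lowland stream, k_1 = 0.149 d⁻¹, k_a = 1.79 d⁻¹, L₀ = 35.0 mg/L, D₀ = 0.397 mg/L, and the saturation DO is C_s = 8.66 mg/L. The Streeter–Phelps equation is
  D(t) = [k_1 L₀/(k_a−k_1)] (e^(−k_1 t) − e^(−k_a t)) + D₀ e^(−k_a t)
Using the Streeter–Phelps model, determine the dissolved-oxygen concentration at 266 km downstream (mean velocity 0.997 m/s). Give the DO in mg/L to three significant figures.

DO ≈ 6.67 mg/L

Travel time t = x/v = 266 km / (0.997 m/s) = 266000 m / 0.997 m/s = 266800 s = 3.088 d.
k_1 L₀/(k_a−k_1) = 0.149×35.0/(1.79−0.149) = 5.215/1.641 = 3.178 mg/L.
e^(−k_1 t) = e^(−0.149×3.088) = 0.6312; e^(−k_a t) = e^(−1.79×3.088) = 0.003976.
D = 3.178 × (0.6312 − 0.003976) + 0.397 × 0.003976 = 1.993 + 0.001578 = 1.995 mg/L.
DO = C_s − D = 8.66 − 1.995 = 6.665 mg/L.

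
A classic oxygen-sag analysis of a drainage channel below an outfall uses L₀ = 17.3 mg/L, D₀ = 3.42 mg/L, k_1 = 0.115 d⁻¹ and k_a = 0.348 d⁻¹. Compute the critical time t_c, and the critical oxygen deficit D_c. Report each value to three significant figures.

t_c ≈ 2.56 d; D_c ≈ 4.26 mg/L

t_c = [1/(k_a−k_1)] ln[(k_a/k_1)(1 − D₀(k_a−k_1)/(k_1 L₀))]
= [1/(0.348−0.115)] ln[(0.348/0.115)(1 − 3.42×0.2330/(0.115×17.3))]
= (1/0.2330) ln[3.026 × 0.5995] = 4.292 × ln(1.814) = 4.292 × 0.5956 = 2.556 d.
D_c = (k_1/k_a) L₀ e^(−k_1 t_c) = (0.115/0.348) × 17.3 × e^(−0.115×2.556) = 0.3305 × 17.3 × 0.7453 = 4.261 mg/L.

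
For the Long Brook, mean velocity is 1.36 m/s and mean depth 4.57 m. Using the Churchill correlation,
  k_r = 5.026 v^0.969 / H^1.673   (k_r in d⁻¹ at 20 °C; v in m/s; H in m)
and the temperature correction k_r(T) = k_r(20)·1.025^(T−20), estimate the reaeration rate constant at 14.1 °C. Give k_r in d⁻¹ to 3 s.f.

k_r(20) = 5.026 × 1.36^0.969 / 4.57^1.673 = 5.026 × 1.347 / 12.71 = 0.5328 d⁻¹.
k_r(14.1) = 0.5328 × 1.025^(14.1−20) = 0.5328 × 0.8644 = 0.4606 d⁻¹.

k_r ≈ 0.461 d⁻¹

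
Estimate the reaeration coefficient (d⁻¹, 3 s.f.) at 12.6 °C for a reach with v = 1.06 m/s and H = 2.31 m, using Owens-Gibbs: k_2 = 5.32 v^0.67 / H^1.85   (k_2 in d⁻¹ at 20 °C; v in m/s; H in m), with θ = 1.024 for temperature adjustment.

k_2 ≈ 0.986 d⁻¹

k_2(20) = 5.32 × 1.06^0.67 / 2.31^1.85 = 5.32 × 1.040 / 4.706 = 1.175 d⁻¹.
k_2(12.6) = 1.175 × 1.024^(12.6−20) = 1.175 × 0.8390 = 0.9862 d⁻¹.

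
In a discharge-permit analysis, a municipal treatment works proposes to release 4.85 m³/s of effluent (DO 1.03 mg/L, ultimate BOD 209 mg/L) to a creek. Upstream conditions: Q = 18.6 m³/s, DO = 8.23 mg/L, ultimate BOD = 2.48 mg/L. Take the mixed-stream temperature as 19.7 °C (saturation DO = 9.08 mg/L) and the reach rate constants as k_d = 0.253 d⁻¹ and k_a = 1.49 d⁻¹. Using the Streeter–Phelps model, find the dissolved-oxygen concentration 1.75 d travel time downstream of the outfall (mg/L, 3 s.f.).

DO ≈ 3.65 mg/L

Mixed DO = (18.6×8.23 + 4.85×1.03)/(18.6+4.85) = 158.1/23.45 = 6.741 mg/L.
Mixed L₀ = (18.6×2.48 + 4.85×209)/(23.45) = 1060/23.45 = 45.19 mg/L.
Initial deficit D₀ = C_s − DO₀ = 9.08 − 6.741 = 2.339 mg/L.
D(1.75) = [0.253×45.19/(1.49−0.253)](e^(−0.253×1.75) − e^(−1.49×1.75)) + 2.339 e^(−1.49×1.75)
= 9.243 × (0.6423 − 0.07372) + 2.339 × 0.07372 = 5.428 mg/L.
DO = 9.08 − 5.428 = 3.652 mg/L.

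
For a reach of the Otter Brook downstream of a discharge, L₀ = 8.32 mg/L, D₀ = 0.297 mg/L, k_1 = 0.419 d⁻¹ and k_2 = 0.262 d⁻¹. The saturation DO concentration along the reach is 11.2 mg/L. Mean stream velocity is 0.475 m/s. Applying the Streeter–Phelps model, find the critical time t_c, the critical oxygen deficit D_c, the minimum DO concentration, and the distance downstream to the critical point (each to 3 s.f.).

With k_2/k_1 = 0.6253 and 1 − D₀(k_2−k_1)/(k_1 L₀) = 1.013,
t_c = ln(0.6253 × 1.013) / (0.262 − 0.419) = ln(0.6337) / -0.1570 = -0.4562/-0.1570 = 2.906 d.
L(t_c) = L₀ e^(−k_1 t_c) = 8.32 × 0.2959 = 2.462 mg/L, and at the critical point k_2 D_c = k_1 L, so D_c = (0.419/0.262) × 2.462 = 3.938 mg/L.
Minimum DO = C_s − D_c = 11.2 − 3.938 = 7.262 mg/L.
x_c = v t_c = 0.475 m/s × 2.906 d × 86400 s/d = 119300 m ≈ 119 km.

t_c ≈ 2.91 d; D_c ≈ 3.94 mg/L; min DO ≈ 7.26 mg/L; x_c ≈ 119 km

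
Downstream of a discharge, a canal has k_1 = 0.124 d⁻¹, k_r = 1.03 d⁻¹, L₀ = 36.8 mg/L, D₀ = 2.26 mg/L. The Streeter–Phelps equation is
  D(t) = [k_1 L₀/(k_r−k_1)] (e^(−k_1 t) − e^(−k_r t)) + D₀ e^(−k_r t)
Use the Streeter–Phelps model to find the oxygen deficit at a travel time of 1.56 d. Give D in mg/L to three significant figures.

k_1 L₀/(k_r−k_1) = 0.124×36.8/(1.03−0.124) = 4.563/0.9060 = 5.037 mg/L.
e^(−k_1 t) = e^(−0.124×1.560) = 0.8241; e^(−k_r t) = e^(−1.03×1.560) = 0.2005.
D = 5.037 × (0.8241 − 0.2005) + 2.26 × 0.2005 = 3.141 + 0.4532 = 3.594 mg/L.

D ≈ 3.59 mg/L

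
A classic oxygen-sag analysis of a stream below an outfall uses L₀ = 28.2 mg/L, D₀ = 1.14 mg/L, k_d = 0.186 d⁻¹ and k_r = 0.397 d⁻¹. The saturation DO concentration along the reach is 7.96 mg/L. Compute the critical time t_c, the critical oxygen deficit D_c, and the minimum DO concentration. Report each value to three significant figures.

t_c ≈ 3.37 d; D_c ≈ 7.06 mg/L; min DO ≈ 0.902 mg/L

t_c = [1/(k_r−k_d)] ln[(k_r/k_d)(1 − D₀(k_r−k_d)/(k_d L₀))]
= [1/(0.397−0.186)] ln[(0.397/0.186)(1 − 1.14×0.2110/(0.186×28.2))]
= (1/0.2110) ln[2.134 × 0.9541] = 4.739 × ln(2.037) = 4.739 × 0.7112 = 3.371 d.
L(t_c) = L₀ e^(−k_d t_c) = 28.2 × 0.5342 = 15.06 mg/L, and at the critical point k_r D_c = k_d L, so D_c = (0.186/0.397) × 15.06 = 7.058 mg/L.
Minimum DO = C_s − D_c = 7.96 − 7.058 = 0.9020 mg/L.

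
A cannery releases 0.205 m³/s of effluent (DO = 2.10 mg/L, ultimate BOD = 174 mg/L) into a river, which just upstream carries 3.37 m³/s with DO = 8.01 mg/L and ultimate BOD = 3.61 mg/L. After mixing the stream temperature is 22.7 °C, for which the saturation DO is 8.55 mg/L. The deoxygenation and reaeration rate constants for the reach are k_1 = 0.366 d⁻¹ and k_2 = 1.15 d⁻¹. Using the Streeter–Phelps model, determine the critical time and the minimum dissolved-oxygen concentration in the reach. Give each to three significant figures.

t_c ≈ 1.27 d; minimum DO ≈ 5.87 mg/L

Mixed DO = (3.37×8.01 + 0.205×2.10)/(3.37+0.205) = 27.42/3.575 = 7.671 mg/L.
Mixed L₀ = (3.37×3.61 + 0.205×174)/(3.575) = 47.84/3.575 = 13.38 mg/L.
Initial deficit D₀ = C_s − DO₀ = 8.55 − 7.671 = 0.8789 mg/L.
t_c = (1/0.7840) ln[(1.15/0.366)(1 − 0.8789×0.7840/(0.366×13.38))] = 1.276 × ln(2.700) = 1.267 d.
D_c = (0.366/1.15) × 13.38 × e^(−0.366×1.267) = 0.3183 × 13.38 × 0.6290 = 2.678 mg/L.
Minimum DO = 8.55 − 2.678 = 5.872 mg/L.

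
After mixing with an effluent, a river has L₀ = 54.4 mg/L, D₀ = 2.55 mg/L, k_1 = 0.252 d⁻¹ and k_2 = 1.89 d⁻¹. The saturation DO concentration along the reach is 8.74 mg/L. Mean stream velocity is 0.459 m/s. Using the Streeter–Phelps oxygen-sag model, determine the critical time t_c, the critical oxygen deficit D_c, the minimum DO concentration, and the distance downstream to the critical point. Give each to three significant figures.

t_c ≈ 1.01 d; D_c ≈ 5.63 mg/L; min DO ≈ 3.11 mg/L; x_c ≈ 40.0 km

t_c = [1/(k_2−k_1)] ln[(k_2/k_1)(1 − D₀(k_2−k_1)/(k_1 L₀))]
= [1/(1.89−0.252)] ln[(1.89/0.252)(1 − 2.55×1.638/(0.252×54.4))]
= (1/1.638) ln[7.500 × 0.6953] = 0.6105 × ln(5.215) = 0.6105 × 1.652 = 1.008 d.
L(t_c) = L₀ e^(−k_1 t_c) = 54.4 × 0.7756 = 42.19 mg/L, and at the critical point k_2 D_c = k_1 L, so D_c = (0.252/1.89) × 42.19 = 5.626 mg/L.
Minimum DO = C_s − D_c = 8.74 − 5.626 = 3.114 mg/L.
x_c = v t_c = 0.459 m/s × 1.008 d × 86400 s/d = 39980 m ≈ 40.0 km.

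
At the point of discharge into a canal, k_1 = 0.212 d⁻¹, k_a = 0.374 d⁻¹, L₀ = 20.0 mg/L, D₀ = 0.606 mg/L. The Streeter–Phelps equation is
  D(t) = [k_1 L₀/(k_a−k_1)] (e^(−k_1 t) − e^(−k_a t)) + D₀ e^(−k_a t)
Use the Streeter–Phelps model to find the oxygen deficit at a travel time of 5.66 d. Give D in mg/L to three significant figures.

D ≈ 4.81 mg/L

k_1 L₀/(k_a−k_1) = 0.212×20.0/(0.374−0.212) = 4.240/0.1620 = 26.17 mg/L.
e^(−k_1 t) = e^(−0.212×5.660) = 0.3012; e^(−k_a t) = e^(−0.374×5.660) = 0.1204.
D = 26.17 × (0.3012 − 0.1204) + 0.606 × 0.1204 = 4.732 + 0.07297 = 4.805 mg/L.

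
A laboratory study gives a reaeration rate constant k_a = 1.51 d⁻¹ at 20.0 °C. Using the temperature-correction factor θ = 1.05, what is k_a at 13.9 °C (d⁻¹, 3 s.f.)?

k_a ≈ 1.12 d⁻¹

k_a(T₂) = k_a(T₁) · θ^(T₂−T₁) = 1.51 × 1.05^(13.9−20.0)
= 1.51 × 1.05^-6.10 = 1.51 × 0.7426 = 1.121 d⁻¹.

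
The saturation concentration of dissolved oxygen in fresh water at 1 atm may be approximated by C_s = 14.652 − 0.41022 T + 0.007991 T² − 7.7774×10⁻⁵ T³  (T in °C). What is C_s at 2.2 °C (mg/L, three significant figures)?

C_s ≈ 13.8 mg/L

C_s = 14.652 − 0.41022×2.2 + 0.007991×2.2² − 7.7774×10⁻⁵×2.2³ = 13.79 mg/L.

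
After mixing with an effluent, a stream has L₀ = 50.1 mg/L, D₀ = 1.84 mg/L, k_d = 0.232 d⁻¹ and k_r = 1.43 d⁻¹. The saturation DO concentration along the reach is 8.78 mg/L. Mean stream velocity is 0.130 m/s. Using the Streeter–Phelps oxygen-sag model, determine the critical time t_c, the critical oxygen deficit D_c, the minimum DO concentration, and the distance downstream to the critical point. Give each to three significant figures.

t_c ≈ 1.34 d; D_c ≈ 5.95 mg/L; min DO ≈ 2.83 mg/L; x_c ≈ 15.1 km

At the critical point dD/dt = 0, so k_d L₀ e^(−k_d t) = k_r D. Substituting D(t) from the Streeter–Phelps equation and solving for t gives
t_c = ln[(k_r/k_d)(1 − D₀(k_r−k_d)/(k_d L₀))] / (k_r−k_d).
Here k_r−k_d = 1.198 d⁻¹ and 1 − D₀(k_r−k_d)/(k_d L₀) = 1 − 1.84×1.198/(0.232×50.1) = 0.8104, so
t_c = ln(6.164 × 0.8104) / 1.198 = 1.608 / 1.198 = 1.343 d.
D_c = (k_d/k_r) L₀ e^(−k_d t_c) = (0.232/1.43) × 50.1 × e^(−0.232×1.343) = 0.1622 × 50.1 × 0.7324 = 5.953 mg/L.
Minimum DO = C_s − D_c = 8.78 − 5.953 = 2.827 mg/L.
x_c = v t_c = 0.130 m/s × 1.343 d × 86400 s/d = 15080 m ≈ 15.1 km.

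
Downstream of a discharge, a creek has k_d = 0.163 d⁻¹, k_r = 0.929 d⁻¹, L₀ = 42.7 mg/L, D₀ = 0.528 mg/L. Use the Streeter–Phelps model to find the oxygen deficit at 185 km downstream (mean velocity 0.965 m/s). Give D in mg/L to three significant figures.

Travel time t = x/v = 185 km / (0.965 m/s) = 185000 m / 0.965 m/s = 191700 s = 2.219 d.
k_d L₀/(k_r−k_d) = 0.163×42.7/(0.929−0.163) = 6.960/0.7660 = 9.086 mg/L.
e^(−k_d t) = e^(−0.163×2.219) = 0.6965; e^(−k_r t) = e^(−0.929×2.219) = 0.1273.
D = 9.086 × (0.6965 − 0.1273) + 0.528 × 0.1273 = 5.172 + 0.06721 = 5.239 mg/L.

D ≈ 5.24 mg/L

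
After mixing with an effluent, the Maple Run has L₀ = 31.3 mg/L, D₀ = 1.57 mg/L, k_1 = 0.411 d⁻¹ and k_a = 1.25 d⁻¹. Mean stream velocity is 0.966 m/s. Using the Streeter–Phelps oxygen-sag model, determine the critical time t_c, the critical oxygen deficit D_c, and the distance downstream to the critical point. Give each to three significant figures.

At the critical point dD/dt = 0, so k_1 L₀ e^(−k_1 t) = k_a D. Substituting D(t) from the Streeter–Phelps equation and solving for t gives
t_c = ln[(k_a/k_1)(1 − D₀(k_a−k_1)/(k_1 L₀))] / (k_a−k_1).
Here k_a−k_1 = 0.8390 d⁻¹ and 1 − D₀(k_a−k_1)/(k_1 L₀) = 1 − 1.57×0.8390/(0.411×31.3) = 0.8976, so
t_c = ln(3.041 × 0.8976) / 0.8390 = 1.004 / 0.8390 = 1.197 d.
D_c = (k_1/k_a) L₀ e^(−k_1 t_c) = (0.411/1.25) × 31.3 × e^(−0.411×1.197) = 0.3288 × 31.3 × 0.6114 = 6.292 mg/L.
x_c = v t_c = 0.966 m/s × 1.197 d × 86400 s/d = 99900 m ≈ 99.9 km.

t_c ≈ 1.20 d; D_c ≈ 6.29 mg/L; x_c ≈ 99.9 km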